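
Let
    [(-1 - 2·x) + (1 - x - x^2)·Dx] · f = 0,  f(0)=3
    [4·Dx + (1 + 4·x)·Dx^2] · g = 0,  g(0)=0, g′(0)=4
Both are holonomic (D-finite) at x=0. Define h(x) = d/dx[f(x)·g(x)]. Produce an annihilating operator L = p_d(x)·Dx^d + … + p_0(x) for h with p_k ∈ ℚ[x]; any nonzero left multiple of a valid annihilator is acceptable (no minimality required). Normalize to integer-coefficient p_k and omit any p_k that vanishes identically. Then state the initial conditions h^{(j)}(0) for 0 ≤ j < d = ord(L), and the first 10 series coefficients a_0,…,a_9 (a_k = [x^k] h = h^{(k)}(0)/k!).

f: a_k = 3, 3, 6, 9, 15, 24, 39, 63, 102, 165, …
g: a_k = 0, 4, -8, 64/3, -64, 1024/5, -2048/3, 16384/7, -8192, 262144/9, …
Sym-product of L_f,L_g gives L₀ (≤ ord 2).
h=h₀': d/dx-closure on L₀ ⇒ L.
L = (82 + 216·x + 288·x^2) + (-7 + 62·x + 264·x^2 + 224·x^3)·Dx + (-3 - 17·x - 9·x^2 + 52·x^3 + 32·x^4)·Dx^2  (order 2).
h: a_k = 12, -24, 192, -560, 2692, -49488/5, 206868/5, -5688224/35, 4597536/7, -55001336/21, …
ICs: h(0) = 12, h′(0) = -24.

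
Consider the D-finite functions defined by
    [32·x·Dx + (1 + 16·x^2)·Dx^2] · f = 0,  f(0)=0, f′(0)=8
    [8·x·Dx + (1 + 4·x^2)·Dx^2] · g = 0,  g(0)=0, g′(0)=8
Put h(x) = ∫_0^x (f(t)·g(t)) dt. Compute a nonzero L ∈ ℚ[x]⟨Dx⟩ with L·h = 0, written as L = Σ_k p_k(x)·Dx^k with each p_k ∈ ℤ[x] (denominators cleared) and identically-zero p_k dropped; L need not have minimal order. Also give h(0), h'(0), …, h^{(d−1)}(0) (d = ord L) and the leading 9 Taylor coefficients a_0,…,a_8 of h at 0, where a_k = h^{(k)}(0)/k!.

f: a_k = 0, 8, 0, -128/3, 0, 2048/5, 0, -32768/7, 0, …
g: a_k = 0, 8, 0, -32/3, 0, 128/5, 0, -512/7, 0, …
Product ⇒ symmetric product L₀, ord ≤ 4.
Integrate: L := L₀·Dx.
L = (-1536·x - 51200·x^3 - 262144·x^5 + 655360·x^7 + 6291456·x^9)·Dx^2 + (-80 - 6592·x^2 - 92160·x^4 - 229376·x^6 + 2293760·x^8 + 9437184·x^10)·Dx^3 + (-160·x - 4480·x^3 - 30720·x^5 + 69632·x^7 + 1310720·x^9 + 3145728·x^11)·Dx^4 + (-1 - 40·x^2 - 464·x^4 + 29696·x^8 + 163840·x^10 + 262144·x^12)·Dx^5  (order 5).
h: a_k = 0, 0, 0, 64/3, 0, -256/3, 0, 177152/315, 0, …
ICs: h(0) = 0, h′(0) = 0, h′′(0) = 0, h′′′(0) = 128, h′′′′(0) = 0.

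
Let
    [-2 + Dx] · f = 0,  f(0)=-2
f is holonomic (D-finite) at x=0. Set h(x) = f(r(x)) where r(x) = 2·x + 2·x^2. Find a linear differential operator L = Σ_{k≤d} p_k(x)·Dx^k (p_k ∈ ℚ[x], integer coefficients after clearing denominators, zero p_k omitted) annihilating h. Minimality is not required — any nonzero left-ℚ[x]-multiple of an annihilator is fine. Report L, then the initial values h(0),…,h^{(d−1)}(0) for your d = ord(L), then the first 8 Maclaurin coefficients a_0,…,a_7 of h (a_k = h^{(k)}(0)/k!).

L = (-4 - 8·x) + Dx  (order 1).
h: a_k = -2, -8, -24, -160/3, -304/3, -832/5, -11072/45, -104192/315, …
ICs: h(0) = -2.

f: a_k = -2, -4, -4, -8/3, -4/3, -8/15, -8/45, -16/315, …
Change of var in L_f (x↦r) gives L₀.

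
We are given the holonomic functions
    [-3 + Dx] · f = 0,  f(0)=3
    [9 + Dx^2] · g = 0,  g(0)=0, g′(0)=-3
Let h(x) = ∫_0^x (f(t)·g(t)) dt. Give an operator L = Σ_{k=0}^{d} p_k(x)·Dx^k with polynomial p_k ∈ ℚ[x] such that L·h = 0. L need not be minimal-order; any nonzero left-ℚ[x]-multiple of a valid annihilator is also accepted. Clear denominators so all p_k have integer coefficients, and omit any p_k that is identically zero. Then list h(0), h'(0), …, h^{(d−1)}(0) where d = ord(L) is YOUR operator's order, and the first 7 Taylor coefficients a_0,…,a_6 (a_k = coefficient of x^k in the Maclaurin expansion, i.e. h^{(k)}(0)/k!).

f: a_k = 3, 9, 27/2, 27/2, 81/8, 243/40, 243/80, …
g: a_k = 0, -3, 0, 9/2, 0, -81/40, 0, …
f·g: L₀ = L_f ⊗_s L_g, ord ≤ 1·2.
h=∫h₀ ⇒ L = L₀·Dx.
L = 18·Dx - 6·Dx^2 + Dx^3  (order 3).
h: a_k = 0, 0, -9/2, -9, -27/4, 0, 81/20, …
ICs: h(0) = 0, h′(0) = 0, h′′(0) = -9.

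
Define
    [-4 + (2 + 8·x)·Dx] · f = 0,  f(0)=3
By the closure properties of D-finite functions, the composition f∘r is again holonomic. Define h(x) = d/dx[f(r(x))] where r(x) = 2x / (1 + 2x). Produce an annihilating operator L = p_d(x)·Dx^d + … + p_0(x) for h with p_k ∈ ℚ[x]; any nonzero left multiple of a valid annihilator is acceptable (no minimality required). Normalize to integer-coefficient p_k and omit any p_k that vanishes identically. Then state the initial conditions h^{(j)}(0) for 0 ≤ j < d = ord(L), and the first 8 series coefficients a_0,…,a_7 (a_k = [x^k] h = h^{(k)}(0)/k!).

f: a_k = 3, 6, -6, 12, -30, 84, -252, 792, …
f∘r: x↦r, Dx↦Dx/r' in L_f ⇒ L₀.
h=h₀': d/dx-closure on L₀ ⇒ L.
L = (-8 - 40·x) + (-1 - 12·x - 20·x^2)·Dx  (order 1).
h: a_k = 12, -96, 720, -5760, 48960, -433152, 3929856, -36249600, …
ICs: h(0) = 12.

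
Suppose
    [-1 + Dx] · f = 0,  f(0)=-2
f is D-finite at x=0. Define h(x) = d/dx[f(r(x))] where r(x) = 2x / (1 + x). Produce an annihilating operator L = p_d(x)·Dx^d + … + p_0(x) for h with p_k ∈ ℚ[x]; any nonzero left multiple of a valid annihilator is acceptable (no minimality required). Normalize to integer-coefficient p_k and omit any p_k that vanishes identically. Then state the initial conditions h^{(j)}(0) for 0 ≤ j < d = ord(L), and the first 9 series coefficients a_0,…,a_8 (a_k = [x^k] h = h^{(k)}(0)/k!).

L = -2·x + (-1 - 2·x - x^2)·Dx  (order 1).
h: a_k = -4, 0, 4, -16/3, 4, -16/15, -20/9, 512/105, -284/45, …
ICs: h(0) = -4.

f: a_k = -2, -2, -1, -1/3, -1/12, -1/60, -1/360, -1/2520, -1/20160, …
Substitute x→r, Dx→(1/r')Dx; clear ⇒ L₀.
h₀' ⇒ L via d/dx closure of L₀.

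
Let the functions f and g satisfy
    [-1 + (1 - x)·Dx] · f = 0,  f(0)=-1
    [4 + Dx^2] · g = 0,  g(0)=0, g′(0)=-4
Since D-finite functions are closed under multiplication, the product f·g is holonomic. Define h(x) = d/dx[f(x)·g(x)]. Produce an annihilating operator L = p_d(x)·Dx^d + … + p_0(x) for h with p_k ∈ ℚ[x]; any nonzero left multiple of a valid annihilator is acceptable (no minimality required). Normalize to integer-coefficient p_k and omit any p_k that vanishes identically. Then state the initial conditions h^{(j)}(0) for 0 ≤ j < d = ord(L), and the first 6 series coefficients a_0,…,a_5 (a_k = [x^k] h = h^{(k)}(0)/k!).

L = (2 - 8·x + 4·x^2) + (-2 + 2·x)·Dx + (1 - 2·x + x^2)·Dx^2  (order 2).
h: a_k = 4, 8, 4, 16/3, 28/3, 56/5, …
ICs: h(0) = 4, h′(0) = 8.

f: a_k = -1, -1, -1, -1, -1, -1, …
g: a_k = 0, -4, 0, 8/3, 0, -8/15, …
f·g: L₀ = L_f ⊗_s L_g, ord ≤ 1·2.
h=h₀': d/dx-closure on L₀ ⇒ L.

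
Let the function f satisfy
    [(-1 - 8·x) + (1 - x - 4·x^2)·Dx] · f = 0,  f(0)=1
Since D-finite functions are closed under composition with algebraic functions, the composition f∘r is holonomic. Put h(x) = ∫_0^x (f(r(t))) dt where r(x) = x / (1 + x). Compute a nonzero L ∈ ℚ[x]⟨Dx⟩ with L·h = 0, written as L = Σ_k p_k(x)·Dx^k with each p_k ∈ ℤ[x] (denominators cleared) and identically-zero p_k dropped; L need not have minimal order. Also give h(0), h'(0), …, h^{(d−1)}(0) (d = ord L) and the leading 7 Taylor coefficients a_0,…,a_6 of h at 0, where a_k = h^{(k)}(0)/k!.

L = (1 + 9·x)·Dx + (-1 - 2·x + 3·x^2 + 4·x^3)·Dx^2  (order 2).
h: a_k = 0, 1, 1/2, 4/3, 0, 16/5, -8/3, …
ICs: h(0) = 0, h′(0) = 1.

f: a_k = 1, 1, 5, 9, 29, 65, 181, …
Change of var in L_f (x↦r) gives L₀.
∫: right-multiply L₀ by Dx.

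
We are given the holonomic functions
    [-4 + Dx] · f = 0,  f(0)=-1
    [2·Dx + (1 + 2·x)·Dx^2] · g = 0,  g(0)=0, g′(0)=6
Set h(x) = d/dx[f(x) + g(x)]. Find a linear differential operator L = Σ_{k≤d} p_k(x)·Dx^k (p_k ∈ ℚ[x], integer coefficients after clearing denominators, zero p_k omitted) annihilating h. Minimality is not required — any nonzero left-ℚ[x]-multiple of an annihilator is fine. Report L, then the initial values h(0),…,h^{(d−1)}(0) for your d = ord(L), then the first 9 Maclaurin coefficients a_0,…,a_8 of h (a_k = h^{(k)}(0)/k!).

f: a_k = -1, -4, -8, -32/3, -32/3, -128/15, -256/45, -1024/315, -512/315, …
g: a_k = 0, 6, -6, 8, -12, 96/5, -32, 384/7, -96, …
h₀=f+g: left-lcm gives L₀, ord ≤ 3.
h₀' ⇒ L via d/dx closure of L₀.
L = (-32 - 32·x) + (-4 - 32·x - 32·x^2)·Dx + (3 + 10·x + 8·x^2)·Dx^2  (order 2).
h: a_k = 2, -28, -8, -272/3, 160/3, -3392/15, 16256/45, -246016/315, 481792/315, …
ICs: h(0) = 2, h′(0) = -28.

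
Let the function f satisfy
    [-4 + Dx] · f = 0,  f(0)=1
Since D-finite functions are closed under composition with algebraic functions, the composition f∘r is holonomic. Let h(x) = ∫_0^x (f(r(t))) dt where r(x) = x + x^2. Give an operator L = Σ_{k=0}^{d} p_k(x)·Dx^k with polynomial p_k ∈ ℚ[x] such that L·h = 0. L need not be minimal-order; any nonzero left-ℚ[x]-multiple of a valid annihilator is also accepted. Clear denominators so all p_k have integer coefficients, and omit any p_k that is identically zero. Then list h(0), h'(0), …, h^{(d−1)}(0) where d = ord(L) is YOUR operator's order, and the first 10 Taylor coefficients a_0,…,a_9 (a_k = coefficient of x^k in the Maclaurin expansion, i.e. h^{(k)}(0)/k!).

L = (-4 - 8·x)·Dx + Dx^2  (order 2).
h: a_k = 0, 1, 2, 4, 20/3, 152/15, 208/15, 5536/315, 6512/315, 160/7, …
ICs: h(0) = 0, h′(0) = 1.

f: a_k = 1, 4, 8, 32/3, 32/3, 128/15, 256/45, 1024/315, 512/315, 2048/2835, …
L₀ from L_f via x↦r, Dx↦r'^{-1}Dx.
Integrate: L := L₀·Dx.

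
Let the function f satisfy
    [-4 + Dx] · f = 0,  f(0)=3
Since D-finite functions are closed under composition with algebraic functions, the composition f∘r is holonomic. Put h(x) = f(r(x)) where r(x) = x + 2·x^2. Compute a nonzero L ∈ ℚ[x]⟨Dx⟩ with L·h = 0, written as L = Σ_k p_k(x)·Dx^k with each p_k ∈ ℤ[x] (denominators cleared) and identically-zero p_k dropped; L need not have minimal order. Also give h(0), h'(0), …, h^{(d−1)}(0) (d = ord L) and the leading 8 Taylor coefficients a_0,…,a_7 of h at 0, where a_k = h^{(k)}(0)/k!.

L = (-4 - 16·x) + Dx  (order 1).
h: a_k = 3, 12, 48, 128, 320, 3328/5, 19456/15, 237568/105, …
ICs: h(0) = 3.

f: a_k = 3, 12, 24, 32, 32, 128/5, 256/15, 1024/105, …
Substitute x→r, Dx→(1/r')Dx; clear ⇒ L₀.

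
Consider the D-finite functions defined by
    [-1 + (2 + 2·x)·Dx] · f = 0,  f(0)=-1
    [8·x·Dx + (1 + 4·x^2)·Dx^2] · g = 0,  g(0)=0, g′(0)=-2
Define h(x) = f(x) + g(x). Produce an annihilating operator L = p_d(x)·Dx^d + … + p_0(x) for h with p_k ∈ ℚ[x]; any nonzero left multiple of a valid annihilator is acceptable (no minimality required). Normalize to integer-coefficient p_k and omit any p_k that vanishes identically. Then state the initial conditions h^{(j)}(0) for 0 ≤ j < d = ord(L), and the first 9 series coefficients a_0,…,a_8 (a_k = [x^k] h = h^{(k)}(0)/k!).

L = (-16 - 40·x + 192·x^2 + 96·x^3)·Dx + (-35 - 64·x + 328·x^2 + 768·x^3 + 336·x^4)·Dx^2 + (-2 + 30·x + 48·x^2 + 144·x^3 + 224·x^4 + 96·x^5)·Dx^3  (order 3).
h: a_k = -1, -5/2, 1/8, 125/48, 5/128, -8227/1280, 21/1024, 261913/14336, 429/32768, …
ICs: h(0) = -1, h′(0) = -5/2, h′′(0) = 1/4.

f: a_k = -1, -1/2, 1/8, -1/16, 5/128, -7/256, 21/1024, -33/2048, 429/32768, …
g: a_k = 0, -2, 0, 8/3, 0, -32/5, 0, 128/7, 0, …
f+g: L₀ = lclm(L_f,L_g), ord ≤ 1+2.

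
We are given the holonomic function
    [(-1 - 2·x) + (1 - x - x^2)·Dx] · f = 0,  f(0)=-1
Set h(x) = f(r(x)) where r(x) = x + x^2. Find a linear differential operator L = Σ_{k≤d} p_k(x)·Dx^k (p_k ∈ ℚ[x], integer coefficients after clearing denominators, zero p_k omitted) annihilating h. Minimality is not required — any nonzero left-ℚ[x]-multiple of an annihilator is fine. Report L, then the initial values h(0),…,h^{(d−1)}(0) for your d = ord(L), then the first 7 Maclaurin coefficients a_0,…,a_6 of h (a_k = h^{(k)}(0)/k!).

f: a_k = -1, -1, -2, -3, -5, -8, -13, …
L₀ from L_f via x↦r, Dx↦r'^{-1}Dx.
L = (1 + 4·x + 6·x^2 + 4·x^3) + (-1 + x + 2·x^2 + 2·x^3 + x^4)·Dx  (order 1).
h: a_k = -1, -1, -3, -7, -16, -37, -86, …
ICs: h(0) = -1.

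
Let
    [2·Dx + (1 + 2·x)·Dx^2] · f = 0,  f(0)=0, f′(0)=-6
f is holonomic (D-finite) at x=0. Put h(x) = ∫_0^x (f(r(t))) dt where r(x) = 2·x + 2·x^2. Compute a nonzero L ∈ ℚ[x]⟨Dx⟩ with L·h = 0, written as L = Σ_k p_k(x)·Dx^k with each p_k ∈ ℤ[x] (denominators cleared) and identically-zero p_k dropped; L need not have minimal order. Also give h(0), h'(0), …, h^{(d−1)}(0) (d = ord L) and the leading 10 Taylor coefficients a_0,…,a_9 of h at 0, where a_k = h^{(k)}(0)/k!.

L = 2·Dx^2 + (1 + 2·x)·Dx^3  (order 3).
h: a_k = 0, 0, -6, 4, -4, 24/5, -32/5, 64/7, -96/7, 64/3, …
ICs: h(0) = 0, h′(0) = 0, h′′(0) = -12.

f: a_k = 0, -6, 6, -8, 12, -96/5, 32, -384/7, 96, -512/3, …
h₀=f(r): pull back L_f along r ⇒ L₀.
Integrate: L := L₀·Dx.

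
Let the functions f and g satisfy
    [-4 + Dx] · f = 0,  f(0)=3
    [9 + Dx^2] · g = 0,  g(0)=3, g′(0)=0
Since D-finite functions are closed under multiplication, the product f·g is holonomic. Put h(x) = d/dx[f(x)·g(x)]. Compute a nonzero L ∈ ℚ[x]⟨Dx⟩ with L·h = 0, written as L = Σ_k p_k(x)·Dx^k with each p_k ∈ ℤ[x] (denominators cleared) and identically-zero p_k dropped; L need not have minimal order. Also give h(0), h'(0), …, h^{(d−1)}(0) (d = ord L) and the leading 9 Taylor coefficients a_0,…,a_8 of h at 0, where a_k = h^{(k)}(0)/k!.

L = 25 - 8·Dx + Dx^2  (order 2).
h: a_k = 36, 63, -198, -1581/2, -2337/2, -35259/40, -4031/20, 164833/560, 430441/1120, …
ICs: h(0) = 36, h′(0) = 63.

f: a_k = 3, 12, 24, 32, 32, 128/5, 256/15, 1024/105, 512/105, …
g: a_k = 3, 0, -27/2, 0, 81/8, 0, -243/80, 0, 2187/4480, …
Sym-product of L_f,L_g gives L₀ (≤ ord 2).
Differentiate: ansatz ord ≤ ord L₀ ⇒ L.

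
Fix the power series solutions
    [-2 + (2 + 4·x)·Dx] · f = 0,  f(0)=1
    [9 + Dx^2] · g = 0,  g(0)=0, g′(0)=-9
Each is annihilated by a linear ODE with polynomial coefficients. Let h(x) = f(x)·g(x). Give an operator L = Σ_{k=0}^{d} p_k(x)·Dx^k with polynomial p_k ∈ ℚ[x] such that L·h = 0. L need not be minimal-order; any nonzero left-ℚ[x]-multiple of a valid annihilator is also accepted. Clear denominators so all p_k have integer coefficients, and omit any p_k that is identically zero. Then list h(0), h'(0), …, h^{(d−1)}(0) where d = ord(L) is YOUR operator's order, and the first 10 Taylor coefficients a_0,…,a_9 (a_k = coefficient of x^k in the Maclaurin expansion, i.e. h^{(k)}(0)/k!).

L = (12 + 36·x + 36·x^2) + (-2 - 4·x)·Dx + (1 + 4·x + 4·x^2)·Dx^2  (order 2).
h: a_k = 0, -9, -9, 18, 9, -36/5, -36/5, 54/7, -297/35, 108/7, …
ICs: h(0) = 0, h′(0) = -9.

f: a_k = 1, 1, -1/2, 1/2, -5/8, 7/8, -21/16, 33/16, -429/128, 715/128, …
g: a_k = 0, -9, 0, 27/2, 0, -243/40, 0, 729/560, 0, -729/4480, …
f·g: L₀ = L_f ⊗_s L_g, ord ≤ 1·2.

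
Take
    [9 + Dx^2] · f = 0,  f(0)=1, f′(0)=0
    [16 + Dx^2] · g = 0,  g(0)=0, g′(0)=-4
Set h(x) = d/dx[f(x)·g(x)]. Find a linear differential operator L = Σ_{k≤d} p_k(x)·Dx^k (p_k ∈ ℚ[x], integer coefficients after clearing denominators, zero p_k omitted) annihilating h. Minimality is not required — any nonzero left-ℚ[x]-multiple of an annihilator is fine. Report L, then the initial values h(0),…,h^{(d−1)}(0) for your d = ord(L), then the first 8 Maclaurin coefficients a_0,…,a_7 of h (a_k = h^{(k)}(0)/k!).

f: a_k = 1, 0, -9/2, 0, 27/8, 0, -81/80, 0, …
g: a_k = 0, -4, 0, 32/3, 0, -128/15, 0, 1024/315, …
h₀=f·g: eliminate ⇒ L₀, order ≤ 2·2.
h₀' ⇒ L via d/dx closure of L₀.
L = 49 + 50·Dx^2 + Dx^4  (order 4).
h: a_k = -4, 0, 86, 0, -2101/6, 0, 102943/180, 0, …
ICs: h(0) = -4, h′(0) = 0, h′′(0) = 172, h′′′(0) = 0.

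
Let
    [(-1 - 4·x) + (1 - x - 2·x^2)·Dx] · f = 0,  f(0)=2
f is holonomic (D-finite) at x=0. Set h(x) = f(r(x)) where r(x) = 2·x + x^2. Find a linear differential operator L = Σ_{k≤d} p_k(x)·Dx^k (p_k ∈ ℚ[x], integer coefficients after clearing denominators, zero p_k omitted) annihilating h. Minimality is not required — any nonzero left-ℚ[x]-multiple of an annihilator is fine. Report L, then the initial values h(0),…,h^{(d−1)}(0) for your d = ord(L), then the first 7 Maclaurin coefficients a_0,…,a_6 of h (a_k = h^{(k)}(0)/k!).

f: a_k = 2, 2, 6, 10, 22, 42, 86, …
Change of var in L_f (x↦r) gives L₀.
L = (2 + 16·x + 8·x^2) + (-1 + 3·x + 6·x^2 + 2·x^3)·Dx  (order 1).
h: a_k = 2, 4, 26, 104, 478, 2108, 9402, …
ICs: h(0) = 2.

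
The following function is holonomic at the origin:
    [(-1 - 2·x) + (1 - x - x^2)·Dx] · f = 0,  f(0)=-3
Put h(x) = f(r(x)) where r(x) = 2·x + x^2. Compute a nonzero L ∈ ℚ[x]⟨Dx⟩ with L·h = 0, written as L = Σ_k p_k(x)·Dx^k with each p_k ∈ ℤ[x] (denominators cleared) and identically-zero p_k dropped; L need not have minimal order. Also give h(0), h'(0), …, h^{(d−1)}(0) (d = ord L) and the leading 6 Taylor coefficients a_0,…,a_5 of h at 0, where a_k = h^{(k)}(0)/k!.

f: a_k = -3, -3, -6, -9, -15, -24, …
h₀=f(r): pull back L_f along r ⇒ L₀.
L = (2 + 10·x + 12·x^2 + 4·x^3) + (-1 + 2·x + 5·x^2 + 4·x^3 + x^4)·Dx  (order 1).
h: a_k = -3, -6, -27, -96, -354, -1302, …
ICs: h(0) = -3.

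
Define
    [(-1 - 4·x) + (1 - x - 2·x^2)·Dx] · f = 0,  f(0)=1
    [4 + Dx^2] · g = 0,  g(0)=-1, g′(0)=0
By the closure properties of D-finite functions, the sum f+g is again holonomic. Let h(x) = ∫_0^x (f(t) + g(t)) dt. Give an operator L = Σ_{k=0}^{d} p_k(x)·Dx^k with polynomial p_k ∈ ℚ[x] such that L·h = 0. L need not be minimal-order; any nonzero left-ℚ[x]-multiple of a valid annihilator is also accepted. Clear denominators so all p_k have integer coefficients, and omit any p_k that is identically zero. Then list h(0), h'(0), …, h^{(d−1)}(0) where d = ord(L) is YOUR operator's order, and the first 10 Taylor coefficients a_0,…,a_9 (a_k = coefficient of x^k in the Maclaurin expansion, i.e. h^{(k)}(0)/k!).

f: a_k = 1, 1, 3, 5, 11, 21, 43, 85, 171, 341, …
g: a_k = -1, 0, 2, 0, -2/3, 0, 4/45, 0, -2/315, 0, …
f+g: L₀ = lclm(L_f,L_g), ord ≤ 1+2.
Integrate: L := L₀·Dx.
L = (68 + 304·x + 200·x^2 + 320·x^3 + 160·x^4 + 128·x^5)·Dx + (-20 + 12·x + 24·x^2 + 8·x^3 + 48·x^4 + 96·x^5 + 64·x^6)·Dx^2 + (17 + 76·x + 50·x^2 + 80·x^3 + 40·x^4 + 32·x^5)·Dx^3 + (-5 + 3·x + 6·x^2 + 2·x^3 + 12·x^4 + 24·x^5 + 16·x^6)·Dx^4  (order 4).
h: a_k = 0, 0, 1/2, 5/3, 5/4, 31/15, 7/2, 277/45, 85/8, 53863/2835, …
ICs: h(0) = 0, h′(0) = 0, h′′(0) = 1, h′′′(0) = 10.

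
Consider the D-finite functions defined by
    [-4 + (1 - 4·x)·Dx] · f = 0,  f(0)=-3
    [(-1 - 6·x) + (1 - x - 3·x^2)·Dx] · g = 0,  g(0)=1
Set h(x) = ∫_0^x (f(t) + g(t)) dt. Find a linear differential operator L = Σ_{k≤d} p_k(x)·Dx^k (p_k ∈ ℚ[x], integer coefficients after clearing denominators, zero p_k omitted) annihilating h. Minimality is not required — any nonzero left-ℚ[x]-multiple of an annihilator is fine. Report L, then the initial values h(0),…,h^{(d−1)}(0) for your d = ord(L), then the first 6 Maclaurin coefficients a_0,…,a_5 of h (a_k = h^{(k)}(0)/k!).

f: a_k = -3, -12, -48, -192, -768, -3072, …
g: a_k = 1, 1, 4, 7, 19, 40, …
f+g: L₀ = lclm(L_f,L_g), ord ≤ 1+1.
h=∫₀ˣh₀: take L = L₀·Dx.
L = (-72·x + 72·x^2 - 96·x^3)·Dx + (8 - 6·x - 66·x^2 + 112·x^3 - 192·x^4)·Dx^2 + (-1 + 7·x - 15·x^2 + 10·x^3 + 20·x^4 - 48·x^5)·Dx^3  (order 3).
h: a_k = 0, -2, -11/2, -44/3, -185/4, -749/5, …
ICs: h(0) = 0, h′(0) = -2, h′′(0) = -11.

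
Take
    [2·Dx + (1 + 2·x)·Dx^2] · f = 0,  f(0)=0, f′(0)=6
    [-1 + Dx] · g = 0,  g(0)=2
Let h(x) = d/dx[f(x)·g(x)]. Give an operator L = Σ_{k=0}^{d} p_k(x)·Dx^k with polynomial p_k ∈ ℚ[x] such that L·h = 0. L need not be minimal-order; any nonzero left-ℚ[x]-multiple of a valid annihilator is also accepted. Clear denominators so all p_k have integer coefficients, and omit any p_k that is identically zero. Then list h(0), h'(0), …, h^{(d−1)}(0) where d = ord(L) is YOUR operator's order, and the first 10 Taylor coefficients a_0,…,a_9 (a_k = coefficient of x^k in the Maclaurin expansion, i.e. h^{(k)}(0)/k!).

f: a_k = 0, 6, -6, 8, -12, 96/5, -32, 384/7, -96, 512/3, …
g: a_k = 2, 2, 1, 1/3, 1/12, 1/60, 1/360, 1/2520, 1/20160, 1/181440, …
f·g: L₀ = L_f ⊗_s L_g, ord ≤ 2·1.
Derive L from L₀ (diff closure).
L = (5 - 4·x + 4·x^2) + (-4 + 4·x - 8·x^2)·Dx + (-1 + 4·x^2)·Dx^2  (order 2).
h: a_k = 12, 0, 30, -48, 209/2, -212, 25829/60, -13052/15, 393007/224, -6674687/1890, …
ICs: h(0) = 12, h′(0) = 0.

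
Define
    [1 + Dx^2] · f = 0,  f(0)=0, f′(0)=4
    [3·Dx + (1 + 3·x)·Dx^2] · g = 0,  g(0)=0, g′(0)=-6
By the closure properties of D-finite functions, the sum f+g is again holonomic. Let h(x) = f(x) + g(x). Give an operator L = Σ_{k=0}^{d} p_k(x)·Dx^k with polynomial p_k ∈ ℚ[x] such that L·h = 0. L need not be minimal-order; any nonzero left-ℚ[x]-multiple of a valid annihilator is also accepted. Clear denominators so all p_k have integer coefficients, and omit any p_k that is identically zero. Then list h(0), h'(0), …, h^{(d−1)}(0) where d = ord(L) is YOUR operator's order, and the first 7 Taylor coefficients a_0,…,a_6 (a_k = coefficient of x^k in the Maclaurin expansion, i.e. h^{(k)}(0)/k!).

f: a_k = 0, 4, 0, -2/3, 0, 1/30, 0, …
g: a_k = 0, -6, 9, -18, 81/2, -486/5, 243, …
L₀ := lclm(L_f,L_g); ord L₀ ≤ 2+2.
L = (165 + 18·x + 27·x^2)·Dx + (19 + 63·x + 27·x^2 + 27·x^3)·Dx^2 + (165 + 18·x + 27·x^2)·Dx^3 + (19 + 63·x + 27·x^2 + 27·x^3)·Dx^4  (order 4).
h: a_k = 0, -2, 9, -56/3, 81/2, -583/6, 243, …
ICs: h(0) = 0, h′(0) = -2, h′′(0) = 18, h′′′(0) = -112.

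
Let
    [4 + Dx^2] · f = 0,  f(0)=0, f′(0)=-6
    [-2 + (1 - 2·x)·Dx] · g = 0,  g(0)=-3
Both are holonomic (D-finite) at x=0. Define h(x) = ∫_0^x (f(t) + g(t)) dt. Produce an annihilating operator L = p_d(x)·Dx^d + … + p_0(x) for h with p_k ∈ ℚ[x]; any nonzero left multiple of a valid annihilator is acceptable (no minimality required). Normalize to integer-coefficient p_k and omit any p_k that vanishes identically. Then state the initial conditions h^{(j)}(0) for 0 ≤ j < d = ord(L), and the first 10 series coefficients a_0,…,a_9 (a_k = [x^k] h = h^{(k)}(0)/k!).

L = (-56 + 32·x - 32·x^2)·Dx + (12 - 40·x + 48·x^2 - 32·x^3)·Dx^2 + (-14 + 8·x - 8·x^2)·Dx^3 + (3 - 10·x + 12·x^2 - 8·x^3)·Dx^4  (order 4).
h: a_k = 0, -3, -6, -4, -5, -48/5, -242/15, -192/7, -5039/105, -256/3, …
ICs: h(0) = 0, h′(0) = -3, h′′(0) = -12, h′′′(0) = -24.

f: a_k = 0, -6, 0, 4, 0, -4/5, 0, 8/105, 0, -4/945, …
g: a_k = -3, -6, -12, -24, -48, -96, -192, -384, -768, -1536, …
h₀=f+g: left-lcm gives L₀, ord ≤ 3.
∫: right-multiply L₀ by Dx.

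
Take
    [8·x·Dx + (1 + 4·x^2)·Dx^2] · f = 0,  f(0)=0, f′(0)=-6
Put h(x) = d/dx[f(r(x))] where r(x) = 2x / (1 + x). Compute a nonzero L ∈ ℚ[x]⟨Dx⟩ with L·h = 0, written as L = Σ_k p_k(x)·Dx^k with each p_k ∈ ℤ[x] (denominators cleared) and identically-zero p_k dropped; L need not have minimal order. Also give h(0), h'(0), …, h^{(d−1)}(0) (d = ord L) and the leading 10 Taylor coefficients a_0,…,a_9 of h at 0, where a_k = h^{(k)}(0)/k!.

L = (2 + 34·x) + (1 + 2·x + 17·x^2)·Dx  (order 1).
h: a_k = -12, 24, 156, -720, -1212, 14664, -8724, -231840, 611988, 2717304, …
ICs: h(0) = -12.

f: a_k = 0, -6, 0, 8, 0, -96/5, 0, 384/7, 0, -512/3, …
h₀=f(r): pull back L_f along r ⇒ L₀.
h=h₀': d/dx-closure on L₀ ⇒ L.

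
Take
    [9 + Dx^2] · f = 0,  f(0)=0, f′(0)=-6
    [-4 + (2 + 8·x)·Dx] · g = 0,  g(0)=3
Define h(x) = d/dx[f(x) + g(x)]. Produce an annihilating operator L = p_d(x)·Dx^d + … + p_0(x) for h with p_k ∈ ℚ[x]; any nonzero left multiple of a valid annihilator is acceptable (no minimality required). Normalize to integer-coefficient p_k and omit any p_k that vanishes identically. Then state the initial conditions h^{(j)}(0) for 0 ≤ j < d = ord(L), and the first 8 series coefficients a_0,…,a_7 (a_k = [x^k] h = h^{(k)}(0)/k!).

f: a_k = 0, -6, 0, 9, 0, -81/20, 0, 243/280, …
g: a_k = 3, 6, -6, 12, -30, 84, -252, 792, …
f+g: L₀ = lclm(L_f,L_g), ord ≤ 2+1.
Differentiate: ansatz ord ≤ ord L₀ ⇒ L.
L = (-414 - 432·x - 864·x^2) + (-63 - 468·x - 1296·x^2 - 1728·x^3)·Dx + (-46 - 48·x - 96·x^2)·Dx^2 + (-7 - 52·x - 144·x^2 - 192·x^3)·Dx^3  (order 3).
h: a_k = 0, -12, 63, -120, 1599/4, -1512, 222003/40, -20592, …
ICs: h(0) = 0, h′(0) = -12, h′′(0) = 126.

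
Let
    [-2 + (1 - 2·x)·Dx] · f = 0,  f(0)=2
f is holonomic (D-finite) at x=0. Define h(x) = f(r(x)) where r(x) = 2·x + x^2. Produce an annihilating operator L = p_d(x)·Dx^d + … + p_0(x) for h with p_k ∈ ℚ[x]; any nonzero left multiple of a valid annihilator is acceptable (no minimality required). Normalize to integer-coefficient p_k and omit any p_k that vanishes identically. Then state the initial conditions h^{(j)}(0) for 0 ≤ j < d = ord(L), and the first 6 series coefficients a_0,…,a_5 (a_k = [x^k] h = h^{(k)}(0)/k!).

f: a_k = 2, 4, 8, 16, 32, 64, …
h₀=f(r): pull back L_f along r ⇒ L₀.
L = (4 + 4·x) + (-1 + 4·x + 2·x^2)·Dx  (order 1).
h: a_k = 2, 8, 36, 160, 712, 3168, …
ICs: h(0) = 2.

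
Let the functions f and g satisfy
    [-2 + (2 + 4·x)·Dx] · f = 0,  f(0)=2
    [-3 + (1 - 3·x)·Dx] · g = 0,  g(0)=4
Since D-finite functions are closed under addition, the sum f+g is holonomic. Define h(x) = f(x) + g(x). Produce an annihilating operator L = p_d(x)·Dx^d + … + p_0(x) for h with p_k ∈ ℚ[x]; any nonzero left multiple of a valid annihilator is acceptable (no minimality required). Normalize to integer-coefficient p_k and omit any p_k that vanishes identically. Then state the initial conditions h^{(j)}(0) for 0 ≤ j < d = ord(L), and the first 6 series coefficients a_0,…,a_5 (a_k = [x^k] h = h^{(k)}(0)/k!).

L = (21 + 27·x) + (-19 - 66·x - 81·x^2)·Dx + (2 + 7·x - 21·x^2 - 54·x^3)·Dx^2  (order 2).
h: a_k = 6, 14, 35, 109, 1291/4, 3895/4, …
ICs: h(0) = 6, h′(0) = 14.

f: a_k = 2, 2, -1, 1, -5/4, 7/4, …
g: a_k = 4, 12, 36, 108, 324, 972, …
Weyl lclm of L_f,L_g ⇒ L₀ (ord ≤ 2).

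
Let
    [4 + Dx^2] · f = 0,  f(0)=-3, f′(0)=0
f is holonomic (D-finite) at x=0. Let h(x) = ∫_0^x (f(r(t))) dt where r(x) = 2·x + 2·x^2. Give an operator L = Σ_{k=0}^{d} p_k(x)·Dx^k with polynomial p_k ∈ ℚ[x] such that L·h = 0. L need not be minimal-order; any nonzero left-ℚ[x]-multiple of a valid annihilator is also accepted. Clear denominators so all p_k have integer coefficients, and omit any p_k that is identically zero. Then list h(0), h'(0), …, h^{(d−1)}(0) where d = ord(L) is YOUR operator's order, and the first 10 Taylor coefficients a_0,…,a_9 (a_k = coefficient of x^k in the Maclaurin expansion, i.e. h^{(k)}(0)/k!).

L = (16 + 96·x + 192·x^2 + 128·x^3)·Dx - 2·Dx^2 + (1 + 2·x)·Dx^3  (order 3).
h: a_k = 0, -3, 0, 8, 12, -8/5, -64/3, -2624/105, -16/5, 23008/945, …
ICs: h(0) = 0, h′(0) = -3, h′′(0) = 0.

f: a_k = -3, 0, 6, 0, -2, 0, 4/15, 0, -2/105, 0, …
L₀ from L_f via x↦r, Dx↦r'^{-1}Dx.
h=∫₀ˣh₀: take L = L₀·Dx.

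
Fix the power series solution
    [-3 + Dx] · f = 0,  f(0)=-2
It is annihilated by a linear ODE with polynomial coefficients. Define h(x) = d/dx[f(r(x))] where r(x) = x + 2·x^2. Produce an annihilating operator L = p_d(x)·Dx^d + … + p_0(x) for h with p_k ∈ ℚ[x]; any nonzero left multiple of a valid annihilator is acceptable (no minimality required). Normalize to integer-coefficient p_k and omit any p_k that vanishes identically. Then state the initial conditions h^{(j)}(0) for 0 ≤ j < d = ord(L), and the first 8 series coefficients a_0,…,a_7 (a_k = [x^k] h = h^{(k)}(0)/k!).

L = (7 + 24·x + 48·x^2) + (-1 - 4·x)·Dx  (order 1).
h: a_k = -6, -42, -135, -387, -3321/4, -33183/20, -112887/40, -253557/56, …
ICs: h(0) = -6.

f: a_k = -2, -6, -9, -9, -27/4, -81/20, -81/40, -243/280, …
f∘r: x↦r, Dx↦Dx/r' in L_f ⇒ L₀.
Derive L from L₀ (diff closure).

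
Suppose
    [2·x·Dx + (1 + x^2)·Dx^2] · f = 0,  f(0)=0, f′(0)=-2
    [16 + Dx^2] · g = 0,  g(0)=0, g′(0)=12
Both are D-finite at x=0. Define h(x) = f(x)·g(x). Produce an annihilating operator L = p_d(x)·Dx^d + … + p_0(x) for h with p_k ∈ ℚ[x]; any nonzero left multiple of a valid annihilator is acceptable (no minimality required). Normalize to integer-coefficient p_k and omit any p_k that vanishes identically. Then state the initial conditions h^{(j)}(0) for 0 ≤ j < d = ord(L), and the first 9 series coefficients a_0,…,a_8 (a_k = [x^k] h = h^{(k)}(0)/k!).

f: a_k = 0, -2, 0, 2/3, 0, -2/5, 0, 2/7, 0, …
g: a_k = 0, 12, 0, -32, 0, 128/5, 0, -1024/105, 0, …
L₀ := L_f ⊗_s L_g (sym. prod.), ord ≤ 4.
L = (5440 + 19136·x^2 + 25856·x^4 + 16384·x^6 + 4096·x^8) + (1152·x + 3200·x^3 + 3072·x^5 + 1024·x^7)·Dx + (612 + 2252·x^2 + 3168·x^4 + 2048·x^6 + 512·x^8)·Dx^2 + (72·x + 200·x^3 + 192·x^5 + 64·x^7)·Dx^3 + (17 + 66·x^2 + 97·x^4 + 64·x^6 + 16·x^8)·Dx^4  (order 4).
h: a_k = 0, 0, -24, 0, 72, 0, -232/3, 0, 264/5, …
ICs: h(0) = 0, h′(0) = 0, h′′(0) = -48, h′′′(0) = 0.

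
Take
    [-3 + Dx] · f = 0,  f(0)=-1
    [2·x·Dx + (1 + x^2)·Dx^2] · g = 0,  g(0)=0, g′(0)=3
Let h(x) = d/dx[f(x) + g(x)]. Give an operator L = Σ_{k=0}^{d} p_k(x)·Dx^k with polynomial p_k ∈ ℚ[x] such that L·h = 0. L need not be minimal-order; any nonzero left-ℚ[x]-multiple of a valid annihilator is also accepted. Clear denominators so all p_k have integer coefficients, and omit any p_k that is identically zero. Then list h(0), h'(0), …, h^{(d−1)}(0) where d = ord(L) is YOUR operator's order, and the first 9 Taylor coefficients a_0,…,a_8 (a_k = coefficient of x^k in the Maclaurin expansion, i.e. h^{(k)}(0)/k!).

L = (6 - 18·x - 18·x^2 - 18·x^3) + (-11 - 12·x^2 - 9·x^4)·Dx + (3 + 2·x + 6·x^2 + 2·x^3 + 3·x^4)·Dx^2  (order 2).
h: a_k = 0, -9, -33/2, -27/2, -57/8, -243/40, -483/80, -729/560, 11253/4480, …
ICs: h(0) = 0, h′(0) = -9.

f: a_k = -1, -3, -9/2, -9/2, -27/8, -81/40, -81/80, -243/560, -729/4480, …
g: a_k = 0, 3, 0, -1, 0, 3/5, 0, -3/7, 0, …
Weyl lclm of L_f,L_g ⇒ L₀ (ord ≤ 3).
h=h₀': d/dx-closure on L₀ ⇒ L.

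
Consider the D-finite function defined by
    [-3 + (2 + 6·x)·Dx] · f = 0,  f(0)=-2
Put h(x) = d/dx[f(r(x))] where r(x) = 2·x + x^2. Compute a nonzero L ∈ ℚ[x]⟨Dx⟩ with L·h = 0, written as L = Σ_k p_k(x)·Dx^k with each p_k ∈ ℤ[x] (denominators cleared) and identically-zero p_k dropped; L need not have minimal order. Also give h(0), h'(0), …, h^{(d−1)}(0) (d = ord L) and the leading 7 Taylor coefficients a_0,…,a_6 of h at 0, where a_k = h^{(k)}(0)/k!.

L = -2 + (-1 - 7·x - 9·x^2 - 3·x^3)·Dx  (order 1).
h: a_k = -6, 12, -54, 252, -1215, 5994, -30051, …
ICs: h(0) = -6.

f: a_k = -2, -3, 9/4, -27/8, 405/64, -1701/128, 15309/512, …
h₀=f(r): pull back L_f along r ⇒ L₀.
h=h₀': d/dx-closure on L₀ ⇒ L.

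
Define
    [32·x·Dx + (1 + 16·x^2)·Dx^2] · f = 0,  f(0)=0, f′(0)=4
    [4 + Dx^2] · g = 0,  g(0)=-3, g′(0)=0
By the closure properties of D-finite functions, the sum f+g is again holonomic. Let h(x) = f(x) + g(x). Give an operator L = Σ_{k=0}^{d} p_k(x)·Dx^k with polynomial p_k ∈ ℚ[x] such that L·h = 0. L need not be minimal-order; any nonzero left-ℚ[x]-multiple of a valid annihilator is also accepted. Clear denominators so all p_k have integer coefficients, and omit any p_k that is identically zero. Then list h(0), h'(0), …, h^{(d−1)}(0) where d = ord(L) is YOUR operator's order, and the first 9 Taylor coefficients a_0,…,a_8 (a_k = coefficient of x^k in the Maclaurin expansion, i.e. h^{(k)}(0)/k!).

f: a_k = 0, 4, 0, -64/3, 0, 1024/5, 0, -16384/7, 0, …
g: a_k = -3, 0, 6, 0, -2, 0, 4/15, 0, -2/105, …
h₀=f+g: left-lcm gives L₀, ord ≤ 4.
L = (-6016·x + 102400·x^3 + 32768·x^5)·Dx + (-28 + 1216·x^2 + 27648·x^4 + 16384·x^6)·Dx^2 + (-1504·x + 25600·x^3 + 8192·x^5)·Dx^3 + (-7 + 304·x^2 + 6912·x^4 + 4096·x^6)·Dx^4  (order 4).
h: a_k = -3, 4, 6, -64/3, -2, 1024/5, 4/15, -16384/7, -2/105, …
ICs: h(0) = -3, h′(0) = 4, h′′(0) = 12, h′′′(0) = -128.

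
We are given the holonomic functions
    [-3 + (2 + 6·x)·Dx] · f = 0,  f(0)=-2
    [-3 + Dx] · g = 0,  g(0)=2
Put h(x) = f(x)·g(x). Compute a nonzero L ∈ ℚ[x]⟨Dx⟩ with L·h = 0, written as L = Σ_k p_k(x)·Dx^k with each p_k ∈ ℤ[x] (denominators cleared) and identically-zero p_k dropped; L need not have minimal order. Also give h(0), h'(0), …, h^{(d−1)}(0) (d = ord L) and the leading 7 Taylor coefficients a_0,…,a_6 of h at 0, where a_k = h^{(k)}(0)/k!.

L = (-9 - 18·x) + (2 + 6·x)·Dx  (order 1).
h: a_k = -4, -18, -63/2, -153/4, -891/32, -8667/320, 7209/1280, …
ICs: h(0) = -4.

f: a_k = -2, -3, 9/4, -27/8, 405/64, -1701/128, 15309/512, …
g: a_k = 2, 6, 9, 9, 27/4, 81/20, 81/40, …
L₀ := L_f ⊗_s L_g (sym. prod.), ord ≤ 1.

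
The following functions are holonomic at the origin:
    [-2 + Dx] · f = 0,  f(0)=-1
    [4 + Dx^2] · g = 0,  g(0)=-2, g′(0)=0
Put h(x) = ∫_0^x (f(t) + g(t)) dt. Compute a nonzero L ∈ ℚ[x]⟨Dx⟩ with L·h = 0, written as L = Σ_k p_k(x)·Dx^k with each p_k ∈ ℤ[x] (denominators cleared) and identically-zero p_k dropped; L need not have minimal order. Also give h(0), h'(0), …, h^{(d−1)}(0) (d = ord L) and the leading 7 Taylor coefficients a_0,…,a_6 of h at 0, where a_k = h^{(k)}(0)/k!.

f: a_k = -1, -2, -2, -4/3, -2/3, -4/15, -4/45, …
g: a_k = -2, 0, 4, 0, -4/3, 0, 8/45, …
Weyl lclm of L_f,L_g ⇒ L₀ (ord ≤ 3).
h=∫h₀ ⇒ L = L₀·Dx.
L = -8·Dx + 4·Dx^2 - 2·Dx^3 + Dx^4  (order 4).
h: a_k = 0, -3, -1, 2/3, -1/3, -2/5, -2/45, …
ICs: h(0) = 0, h′(0) = -3, h′′(0) = -2, h′′′(0) = 4.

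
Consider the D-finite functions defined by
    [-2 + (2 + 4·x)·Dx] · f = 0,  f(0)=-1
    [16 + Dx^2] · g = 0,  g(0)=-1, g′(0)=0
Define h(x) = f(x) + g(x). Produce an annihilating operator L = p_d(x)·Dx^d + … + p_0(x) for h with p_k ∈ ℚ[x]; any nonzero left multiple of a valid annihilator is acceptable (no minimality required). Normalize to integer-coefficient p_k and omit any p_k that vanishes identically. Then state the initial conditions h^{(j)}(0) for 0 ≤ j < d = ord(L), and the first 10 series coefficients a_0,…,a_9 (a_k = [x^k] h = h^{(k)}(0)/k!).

L = (-304 - 1024·x - 1024·x^2) + (240 + 1504·x + 3072·x^2 + 2048·x^3)·Dx + (-19 - 64·x - 64·x^2)·Dx^2 + (15 + 94·x + 192·x^2 + 128·x^3)·Dx^3  (order 3).
h: a_k = -2, -1, 17/2, -1/2, -241/24, -7/8, 5041/720, -33/16, 69599/40320, -715/128, …
ICs: h(0) = -2, h′(0) = -1, h′′(0) = 17.

f: a_k = -1, -1, 1/2, -1/2, 5/8, -7/8, 21/16, -33/16, 429/128, -715/128, …
g: a_k = -1, 0, 8, 0, -32/3, 0, 256/45, 0, -512/315, 0, …
h₀=f+g: left-lcm gives L₀, ord ≤ 3.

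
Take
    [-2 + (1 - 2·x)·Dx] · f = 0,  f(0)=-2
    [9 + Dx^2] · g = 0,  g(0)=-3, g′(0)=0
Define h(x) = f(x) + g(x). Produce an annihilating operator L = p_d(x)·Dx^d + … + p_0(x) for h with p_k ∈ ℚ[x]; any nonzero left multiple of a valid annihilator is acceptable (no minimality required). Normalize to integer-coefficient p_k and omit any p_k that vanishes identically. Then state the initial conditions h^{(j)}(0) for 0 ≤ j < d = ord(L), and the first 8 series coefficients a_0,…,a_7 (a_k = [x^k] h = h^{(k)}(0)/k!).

f: a_k = -2, -4, -8, -16, -32, -64, -128, -256, …
g: a_k = -3, 0, 27/2, 0, -81/8, 0, 243/80, 0, …
Sum ⇒ L₀ = lclm(L_f,L_g) in ℚ(x)⟨Dx⟩.
L = (594 - 648·x + 648·x^2) + (-153 + 630·x - 972·x^2 + 648·x^3)·Dx + (66 - 72·x + 72·x^2)·Dx^2 + (-17 + 70·x - 108·x^2 + 72·x^3)·Dx^3  (order 3).
h: a_k = -5, -4, 11/2, -16, -337/8, -64, -9997/80, -256, …
ICs: h(0) = -5, h′(0) = -4, h′′(0) = 11.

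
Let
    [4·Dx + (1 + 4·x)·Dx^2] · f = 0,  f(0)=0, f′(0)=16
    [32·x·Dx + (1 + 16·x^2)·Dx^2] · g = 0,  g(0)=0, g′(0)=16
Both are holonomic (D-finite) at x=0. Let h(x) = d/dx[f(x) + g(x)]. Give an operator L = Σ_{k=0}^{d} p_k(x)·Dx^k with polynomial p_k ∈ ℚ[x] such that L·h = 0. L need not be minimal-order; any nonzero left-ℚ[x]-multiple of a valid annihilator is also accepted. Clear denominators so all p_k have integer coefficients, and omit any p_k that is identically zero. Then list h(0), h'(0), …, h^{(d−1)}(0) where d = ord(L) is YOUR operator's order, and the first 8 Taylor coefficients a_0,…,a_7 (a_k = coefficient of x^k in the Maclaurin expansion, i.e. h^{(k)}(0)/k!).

L = (-32 - 384·x + 1536·x^2 + 2048·x^3) + (-16 - 64·x + 3072·x^3 + 4096·x^4)·Dx + (-1 + 4·x + 32·x^2 + 128·x^3 + 768·x^4 + 1024·x^5)·Dx^2  (order 2).
h: a_k = 32, -64, 0, -1024, 8192, -16384, 0, -262144, …
ICs: h(0) = 32, h′(0) = -64.

f: a_k = 0, 16, -32, 256/3, -256, 4096/5, -8192/3, 65536/7, …
g: a_k = 0, 16, 0, -256/3, 0, 4096/5, 0, -65536/7, …
Sum ⇒ L₀ = lclm(L_f,L_g) in ℚ(x)⟨Dx⟩.
h=h₀': d/dx-closure on L₀ ⇒ L.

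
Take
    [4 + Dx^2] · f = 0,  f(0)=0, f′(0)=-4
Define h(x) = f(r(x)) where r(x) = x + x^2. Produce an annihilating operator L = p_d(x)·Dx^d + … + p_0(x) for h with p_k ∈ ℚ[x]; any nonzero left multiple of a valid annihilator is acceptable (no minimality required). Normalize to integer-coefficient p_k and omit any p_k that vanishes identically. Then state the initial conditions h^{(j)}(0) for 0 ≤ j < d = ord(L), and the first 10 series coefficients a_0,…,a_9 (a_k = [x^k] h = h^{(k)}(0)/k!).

f: a_k = 0, -4, 0, 8/3, 0, -8/15, 0, 16/315, 0, -8/2835, …
h₀=f(r): pull back L_f along r ⇒ L₀.
L = (4 + 24·x + 48·x^2 + 32·x^3) - 2·Dx + (1 + 2·x)·Dx^2  (order 2).
h: a_k = 0, -4, -4, 8/3, 8, 112/15, 0, -1664/315, -224/45, -4544/2835, …
ICs: h(0) = 0, h′(0) = -4.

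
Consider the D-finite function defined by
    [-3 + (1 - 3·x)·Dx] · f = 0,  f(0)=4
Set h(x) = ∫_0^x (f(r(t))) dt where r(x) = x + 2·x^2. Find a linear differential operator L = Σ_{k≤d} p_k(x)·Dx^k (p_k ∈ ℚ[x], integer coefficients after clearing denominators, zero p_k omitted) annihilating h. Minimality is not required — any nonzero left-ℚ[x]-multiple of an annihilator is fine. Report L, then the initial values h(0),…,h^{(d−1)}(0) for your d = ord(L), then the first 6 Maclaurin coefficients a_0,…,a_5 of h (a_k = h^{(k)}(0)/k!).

f: a_k = 4, 12, 36, 108, 324, 972, …
Substitute x→r, Dx→(1/r')Dx; clear ⇒ L₀.
∫: right-multiply L₀ by Dx.
L = (3 + 12·x)·Dx + (-1 + 3·x + 6·x^2)·Dx^2  (order 2).
h: a_k = 0, 4, 6, 20, 63, 1116/5, …
ICs: h(0) = 0, h′(0) = 4.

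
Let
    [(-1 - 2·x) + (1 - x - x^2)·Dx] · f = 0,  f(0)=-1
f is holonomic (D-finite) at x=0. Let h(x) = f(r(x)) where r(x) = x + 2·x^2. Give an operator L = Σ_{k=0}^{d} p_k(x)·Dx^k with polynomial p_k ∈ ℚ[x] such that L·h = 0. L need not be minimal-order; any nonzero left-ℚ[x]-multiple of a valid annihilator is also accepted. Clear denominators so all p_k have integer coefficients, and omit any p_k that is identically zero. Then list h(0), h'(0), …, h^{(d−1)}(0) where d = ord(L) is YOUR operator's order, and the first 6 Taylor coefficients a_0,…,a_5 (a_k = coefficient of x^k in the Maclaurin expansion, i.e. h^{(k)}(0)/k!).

f: a_k = -1, -1, -2, -3, -5, -8, …
h₀=f(r): pull back L_f along r ⇒ L₀.
L = (1 + 6·x + 12·x^2 + 16·x^3) + (-1 + x + 3·x^2 + 4·x^3 + 4·x^4)·Dx  (order 1).
h: a_k = -1, -1, -4, -11, -31, -84, …
ICs: h(0) = -1.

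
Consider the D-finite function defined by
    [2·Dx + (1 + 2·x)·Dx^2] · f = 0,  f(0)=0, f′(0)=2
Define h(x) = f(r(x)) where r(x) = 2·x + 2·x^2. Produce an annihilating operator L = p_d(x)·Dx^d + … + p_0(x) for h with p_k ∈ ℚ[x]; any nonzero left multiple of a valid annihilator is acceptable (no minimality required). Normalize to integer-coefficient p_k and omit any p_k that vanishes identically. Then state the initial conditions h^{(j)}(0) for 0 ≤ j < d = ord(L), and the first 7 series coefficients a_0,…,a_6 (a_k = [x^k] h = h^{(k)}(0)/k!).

L = 2·Dx + (1 + 2·x)·Dx^2  (order 2).
h: a_k = 0, 4, -4, 16/3, -8, 64/5, -64/3, …
ICs: h(0) = 0, h′(0) = 4.

f: a_k = 0, 2, -2, 8/3, -4, 32/5, -32/3, …
h₀=f(r): pull back L_f along r ⇒ L₀.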